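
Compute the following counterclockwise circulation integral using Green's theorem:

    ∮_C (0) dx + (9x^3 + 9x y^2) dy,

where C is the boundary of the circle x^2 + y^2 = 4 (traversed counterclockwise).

Green's theorem converts the closed line integral into a double integral over the enclosed region D:

    ∮_C P dx + Q dy = ∬_D (∂Q/∂x - ∂P/∂y) dA.

Here P = 0, Q = 9x^3 + 9x y^2, so

    ∂Q/∂x = 27x^2 + 9y^2,    ∂P/∂y = 0,
    ∂Q/∂x - ∂P/∂y = 27x^2 + 9y^2.

D is the region x^2 + y^2 ≤ 4. Evaluating the double integral:

In polar coordinates (x = r cos θ, y = r sin θ, dA = r dr dθ) the integrand becomes 9r^2(cos(2θ) + 2), so

    ∬_D (27x^2 + 9y^2) dA = ∫_0^{2π} ∫_0^{2} (9r^2(cos(2θ) + 2)) · r dr dθ.

Inner (r from 0 to 2): 36cos(2θ) + 72.
Outer (θ from 0 to 2π): 144π.

Therefore ∮_C P dx + Q dy = 144π.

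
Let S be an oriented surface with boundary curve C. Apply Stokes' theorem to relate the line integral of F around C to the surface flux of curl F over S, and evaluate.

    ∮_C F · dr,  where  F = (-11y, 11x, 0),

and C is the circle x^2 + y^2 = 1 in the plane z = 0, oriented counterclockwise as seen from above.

Let S be the flat disk x^2 + y^2 ≤ 1 in the plane z = 0, with upward unit normal n̂ = ẑ. By Stokes' theorem,

    ∮_C F · dr = ∬_S (∇ × F) · n̂ dS = ∬_D (curl F)_z dA,

where D is the disk x^2 + y^2 ≤ 1.

Compute the curl of F = (-11y, 11x, 0):
    (∇ × F)_x = ∂F_z/∂y - ∂F_y/∂z = 0,
    (∇ × F)_y = ∂F_x/∂z - ∂F_z/∂x = 0,
    (∇ × F)_z = ∂F_y/∂x - ∂F_x/∂y = 22.

On z = 0, (curl F)_z = 22.

Convert to polar (x = r cos θ, y = r sin θ, dA = r dr dθ); the integrand becomes 22, so

    ∬_D (curl F)_z dA = ∫_0^{2π} ∫_0^{1} (22) · r dr dθ.

Inner (r from 0 to 1): 11.
Outer (θ from 0 to 2π): 22π.

Therefore ∮_C F · dr = 22π.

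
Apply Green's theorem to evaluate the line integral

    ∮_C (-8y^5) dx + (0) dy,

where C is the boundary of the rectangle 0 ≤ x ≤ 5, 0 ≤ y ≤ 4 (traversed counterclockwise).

Green's theorem converts the closed line integral into a double integral over the enclosed region D:

    ∮_C P dx + Q dy = ∬_D (∂Q/∂x - ∂P/∂y) dA.

Here P = -8y^5, Q = 0, so

    ∂Q/∂x = 0,    ∂P/∂y = -40y^4,
    ∂Q/∂x - ∂P/∂y = 40y^4.

D is the region 0 ≤ x ≤ 5, 0 ≤ y ≤ 4. Evaluating the double integral:

    ∬_D (40y^4) dA = ∫_0^{5} ∫_0^{4} (40y^4) dy dx.

Inner (y from 0 to 4): 8192.
Outer (x from 0 to 5): 40960.

Therefore ∮_C P dx + Q dy = 40960.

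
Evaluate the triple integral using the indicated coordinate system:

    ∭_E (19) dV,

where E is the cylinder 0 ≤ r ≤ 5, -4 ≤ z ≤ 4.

In cylindrical coordinates, x = r cos(θ), y = r sin(θ), z = z, and dV = r dr dθ dz.

The integrand becomes 19, so

    ∭_E (19) dV = ∫_{0}^{2π} ∫_{0}^{5} ∫_{-4}^{4} (19) · r dz dr dθ.

Inner (z): 152r.
Middle (r from 0 to 5): 1900.
Outer (θ): 3800π.

Therefore the triple integral equals 3800π.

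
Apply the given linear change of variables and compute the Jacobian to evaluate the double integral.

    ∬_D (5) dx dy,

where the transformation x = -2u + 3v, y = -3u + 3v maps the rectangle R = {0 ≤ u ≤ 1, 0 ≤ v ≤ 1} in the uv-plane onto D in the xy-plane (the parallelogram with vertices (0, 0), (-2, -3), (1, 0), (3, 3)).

Compute the Jacobian determinant of (x, y) with respect to (u, v):

    ∂(x,y)/∂(u,v) = | -2  3 | = (-2)(3) - (3)(-3) = 3.
                   | -3  3 |

Its absolute value is |J| = 3 (the area scaling factor).

Substituting x = -2u + 3v, y = -3u + 3v into the integrand,

    5 → 5,

so the integral becomes

    ∬_R (5) · |J| du dv = ∫_0^1 ∫_0^1 (15) dv du.

Inner (v): 15.
Outer (u): 15.

Therefore ∬_D (5) dx dy = 15.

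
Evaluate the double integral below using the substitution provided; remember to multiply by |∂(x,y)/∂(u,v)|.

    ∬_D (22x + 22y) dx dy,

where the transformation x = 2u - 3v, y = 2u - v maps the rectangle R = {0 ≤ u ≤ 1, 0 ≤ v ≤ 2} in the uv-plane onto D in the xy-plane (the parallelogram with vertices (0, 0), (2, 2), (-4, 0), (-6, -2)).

Compute the Jacobian determinant of (x, y) with respect to (u, v):

    ∂(x,y)/∂(u,v) = | 2  -3 | = (2)(-1) - (-3)(2) = 4.
                   | 2  -1 |

Its absolute value is |J| = 4 (the area scaling factor).

Substituting x = 2u - 3v, y = 2u - v into the integrand,

    22x + 22y → 88u - 88v,

so the integral becomes

    ∬_R (88u - 88v) · |J| du dv = ∫_0^1 ∫_0^2 (352u - 352v) dv du.

Inner (v): 704u - 704.
Outer (u): -352.

Therefore ∬_D (22x + 22y) dx dy = -352.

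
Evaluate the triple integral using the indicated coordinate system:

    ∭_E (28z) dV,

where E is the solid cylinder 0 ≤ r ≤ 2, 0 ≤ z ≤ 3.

In cylindrical coordinates, x = r cos(θ), y = r sin(θ), z = z, and dV = r dr dθ dz.

The integrand becomes 28z, so

    ∭_E (28z) dV = ∫_{0}^{2π} ∫_{0}^{2} ∫_{0}^{3} (28z) · r dz dr dθ.

Inner (z): 126r.
Middle (r from 0 to 2): 252.
Outer (θ): 504π.

Therefore the triple integral equals 504π.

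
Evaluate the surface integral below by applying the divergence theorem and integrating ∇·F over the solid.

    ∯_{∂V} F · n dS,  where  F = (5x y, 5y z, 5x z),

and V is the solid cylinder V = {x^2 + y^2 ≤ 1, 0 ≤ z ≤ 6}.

By the divergence theorem,

    ∯_{∂V} F · n dS = ∭_V (∇ · F) dV.

Compute the divergence:
    ∇ · F = ∂F_x/∂x + ∂F_y/∂y + ∂F_z/∂z = 5y + 5z + 5x = 5x + 5y + 5z.

In cylindrical coordinates, x = r cos(θ), y = r sin(θ), z = z, dV = r dr dθ dz, with 0 ≤ r ≤ 1, 0 ≤ θ ≤ 2π, 0 ≤ z ≤ 6.

The integrand, after substitution and multiplying by the volume element, becomes (5sqrt(2)r sin(θ + π/4) + 5z) · r, so

    ∭_V (∇·F) dV = ∫_0^{2π} ∫_0^{1} ∫_0^{6} (5sqrt(2)r sin(θ + π/4) + 5z) · r dz dr dθ.

Inner (z from 0 to 6): 30r (sqrt(2)r sin(θ + π/4) + 3).
Middle (r from 0 to 1): 10sqrt(2)sin(θ + π/4) + 45.
Outer (θ from 0 to 2π): 90π.

Therefore ∯_{∂V} F · n dS = 90π.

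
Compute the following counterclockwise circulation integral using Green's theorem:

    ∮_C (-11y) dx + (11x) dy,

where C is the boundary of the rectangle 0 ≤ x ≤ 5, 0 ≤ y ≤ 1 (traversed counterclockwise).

Green's theorem converts the closed line integral into a double integral over the enclosed region D:

    ∮_C P dx + Q dy = ∬_D (∂Q/∂x - ∂P/∂y) dA.

Here P = -11y, Q = 11x, so

    ∂Q/∂x = 11,    ∂P/∂y = -11,
    ∂Q/∂x - ∂P/∂y = 22.

D is the region 0 ≤ x ≤ 5, 0 ≤ y ≤ 1. Evaluating the double integral:

    ∬_D (22) dA = ∫_0^{5} ∫_0^{1} (22) dy dx.

Inner (y from 0 to 1): 22.
Outer (x from 0 to 5): 110.

Therefore ∮_C P dx + Q dy = 110.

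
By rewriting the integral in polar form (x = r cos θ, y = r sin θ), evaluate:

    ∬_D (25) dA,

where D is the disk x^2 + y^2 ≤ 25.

The region D is 0 ≤ r ≤ 5, 0 ≤ θ ≤ 2π in polar coordinates, where x = r cos(θ), y = r sin(θ), and dA = r dr dθ.

Under the substitution, the integrand becomes 25, so

    ∬_D (25) dA = ∫_{0}^{2π} ∫_{0}^{5} (25) · r dr dθ.

Inner integral (in r): ∫_{0}^{5} (25) · r dr = 625/2.

Outer integral (in θ): ∫_{0}^{2π} (625/2) dθ = 625π.

Therefore ∬_D (25) dA = 625π.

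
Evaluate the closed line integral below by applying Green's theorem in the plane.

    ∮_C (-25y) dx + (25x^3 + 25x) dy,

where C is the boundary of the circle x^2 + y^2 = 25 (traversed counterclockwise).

Green's theorem converts the closed line integral into a double integral over the enclosed region D:

    ∮_C P dx + Q dy = ∬_D (∂Q/∂x - ∂P/∂y) dA.

Here P = -25y, Q = 25x^3 + 25x, so

    ∂Q/∂x = 75x^2 + 25,    ∂P/∂y = -25,
    ∂Q/∂x - ∂P/∂y = 75x^2 + 50.

D is the region x^2 + y^2 ≤ 25. Evaluating the double integral:

In polar coordinates (x = r cos θ, y = r sin θ, dA = r dr dθ) the integrand becomes 75r^2cos(θ)^2 + 50, so

    ∬_D (75x^2 + 50) dA = ∫_0^{2π} ∫_0^{5} (75r^2cos(θ)^2 + 50) · r dr dθ.

Inner (r from 0 to 5): 46875cos(θ)^2/4 + 625.
Outer (θ from 0 to 2π): 51875π/4.

Therefore ∮_C P dx + Q dy = 51875π/4.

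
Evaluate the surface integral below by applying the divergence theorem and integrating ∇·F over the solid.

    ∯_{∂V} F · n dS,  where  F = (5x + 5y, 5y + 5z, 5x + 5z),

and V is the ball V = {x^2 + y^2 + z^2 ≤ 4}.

By the divergence theorem,

    ∯_{∂V} F · n dS = ∭_V (∇ · F) dV.

Compute the divergence:
    ∇ · F = ∂F_x/∂x + ∂F_y/∂y + ∂F_z/∂z = 5 + 5 + 5 = 15.

In spherical coordinates, x = ρ sin(φ) cos(θ), y = ρ sin(φ) sin(θ), z = ρ cos(φ), dV = ρ^2 sin(φ) dρ dφ dθ, with 0 ≤ ρ ≤ 2, 0 ≤ φ ≤ π, 0 ≤ θ ≤ 2π.

The integrand, after substitution and multiplying by the volume element, becomes (15) · ρ^2 sin(φ), so

    ∭_V (∇·F) dV = ∫_0^{2π} ∫_0^{π} ∫_0^{2} (15) · ρ^2 sin(φ) dρ dφ dθ.

Inner (ρ from 0 to 2): 40sin(φ).
Middle (φ from 0 to π): 80.
Outer (θ from 0 to 2π): 160π.

Therefore ∯_{∂V} F · n dS = 160π.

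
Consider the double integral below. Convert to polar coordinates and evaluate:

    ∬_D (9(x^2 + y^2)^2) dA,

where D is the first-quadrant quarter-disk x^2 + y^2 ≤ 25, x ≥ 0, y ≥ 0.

The region D is 0 ≤ r ≤ 5, 0 ≤ θ ≤ π/2 in polar coordinates, where x = r cos(θ), y = r sin(θ), and dA = r dr dθ.

Under the substitution, the integrand becomes 9r^4, so

    ∬_D (9(x^2 + y^2)^2) dA = ∫_{0}^{π/2} ∫_{0}^{5} (9r^4) · r dr dθ.

Inner integral (in r): ∫_{0}^{5} (9r^4) · r dr = 46875/2.

Outer integral (in θ): ∫_{0}^{π/2} (46875/2) dθ = 46875π/4.

Therefore ∬_D (9(x^2 + y^2)^2) dA = 46875π/4.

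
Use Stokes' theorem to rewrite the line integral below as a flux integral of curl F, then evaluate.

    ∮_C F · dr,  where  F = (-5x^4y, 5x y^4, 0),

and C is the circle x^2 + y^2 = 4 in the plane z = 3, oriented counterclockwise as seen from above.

Let S be the flat disk x^2 + y^2 ≤ 4 in the plane z = 3, with upward unit normal n̂ = ẑ. By Stokes' theorem,

    ∮_C F · dr = ∬_S (∇ × F) · n̂ dS = ∬_D (curl F)_z dA,

where D is the disk x^2 + y^2 ≤ 4.

Compute the curl of F = (-5x^4y, 5x y^4, 0):
    (∇ × F)_x = ∂F_z/∂y - ∂F_y/∂z = 0,
    (∇ × F)_y = ∂F_x/∂z - ∂F_z/∂x = 0,
    (∇ × F)_z = ∂F_y/∂x - ∂F_x/∂y = 5x^4 + 5y^4.

On z = 3, (curl F)_z = 5x^4 + 5y^4.

Convert to polar (x = r cos θ, y = r sin θ, dA = r dr dθ); the integrand becomes 5r^4(sin(θ)^4 + cos(θ)^4), so

    ∬_D (curl F)_z dA = ∫_0^{2π} ∫_0^{2} (5r^4(sin(θ)^4 + cos(θ)^4)) · r dr dθ.

Inner (r from 0 to 2): 160sin(θ)^4/3 + 160cos(θ)^4/3.
Outer (θ from 0 to 2π): 80π.

Therefore ∮_C F · dr = 80π.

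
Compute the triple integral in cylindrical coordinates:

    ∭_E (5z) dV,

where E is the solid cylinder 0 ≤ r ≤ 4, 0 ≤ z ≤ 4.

In cylindrical coordinates, x = r cos(θ), y = r sin(θ), z = z, and dV = r dr dθ dz.

The integrand becomes 5z, so

    ∭_E (5z) dV = ∫_{0}^{2π} ∫_{0}^{4} ∫_{0}^{4} (5z) · r dz dr dθ.

Inner (z): 40r.
Middle (r from 0 to 4): 320.
Outer (θ): 640π.

Therefore the triple integral equals 640π.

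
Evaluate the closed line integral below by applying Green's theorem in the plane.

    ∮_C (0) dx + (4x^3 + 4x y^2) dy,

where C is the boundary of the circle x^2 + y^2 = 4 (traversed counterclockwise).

Green's theorem converts the closed line integral into a double integral over the enclosed region D:

    ∮_C P dx + Q dy = ∬_D (∂Q/∂x - ∂P/∂y) dA.

Here P = 0, Q = 4x^3 + 4x y^2, so

    ∂Q/∂x = 12x^2 + 4y^2,    ∂P/∂y = 0,
    ∂Q/∂x - ∂P/∂y = 12x^2 + 4y^2.

D is the region x^2 + y^2 ≤ 4. Evaluating the double integral:

In polar coordinates (x = r cos θ, y = r sin θ, dA = r dr dθ) the integrand becomes 4r^2(cos(2θ) + 2), so

    ∬_D (12x^2 + 4y^2) dA = ∫_0^{2π} ∫_0^{2} (4r^2(cos(2θ) + 2)) · r dr dθ.

Inner (r from 0 to 2): 16cos(2θ) + 32.
Outer (θ from 0 to 2π): 64π.

Therefore ∮_C P dx + Q dy = 64π.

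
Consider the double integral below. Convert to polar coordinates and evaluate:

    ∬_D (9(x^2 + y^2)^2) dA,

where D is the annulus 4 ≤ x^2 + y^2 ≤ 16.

The region D is 2 ≤ r ≤ 4, 0 ≤ θ ≤ 2π in polar coordinates, where x = r cos(θ), y = r sin(θ), and dA = r dr dθ.

Under the substitution, the integrand becomes 9r^4, so

    ∬_D (9(x^2 + y^2)^2) dA = ∫_{0}^{2π} ∫_{2}^{4} (9r^4) · r dr dθ.

Inner integral (in r): ∫_{2}^{4} (9r^4) · r dr = 6048.

Outer integral (in θ): ∫_{0}^{2π} (6048) dθ = 12096π.

Therefore ∬_D (9(x^2 + y^2)^2) dA = 12096π.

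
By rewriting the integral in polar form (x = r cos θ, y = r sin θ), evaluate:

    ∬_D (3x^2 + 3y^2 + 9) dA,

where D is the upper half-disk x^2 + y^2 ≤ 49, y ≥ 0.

The region D is 0 ≤ r ≤ 7, 0 ≤ θ ≤ π in polar coordinates, where x = r cos(θ), y = r sin(θ), and dA = r dr dθ.

Under the substitution, the integrand becomes 3r^2 + 9, so

    ∬_D (3x^2 + 3y^2 + 9) dA = ∫_{0}^{π} ∫_{0}^{7} (3r^2 + 9) · r dr dθ.

Inner integral (in r): ∫_{0}^{7} (3r^2 + 9) · r dr = 8085/4.

Outer integral (in θ): ∫_{0}^{π} (8085/4) dθ = 8085π/4.

Therefore ∬_D (3x^2 + 3y^2 + 9) dA = 8085π/4.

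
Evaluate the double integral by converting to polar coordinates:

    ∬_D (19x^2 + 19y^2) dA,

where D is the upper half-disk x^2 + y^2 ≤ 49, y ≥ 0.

The region D is 0 ≤ r ≤ 7, 0 ≤ θ ≤ π in polar coordinates, where x = r cos(θ), y = r sin(θ), and dA = r dr dθ.

Under the substitution, the integrand becomes 19r^2, so

    ∬_D (19x^2 + 19y^2) dA = ∫_{0}^{π} ∫_{0}^{7} (19r^2) · r dr dθ.

Inner integral (in r): ∫_{0}^{7} (19r^2) · r dr = 45619/4.

Outer integral (in θ): ∫_{0}^{π} (45619/4) dθ = 45619π/4.

Therefore ∬_D (19x^2 + 19y^2) dA = 45619π/4.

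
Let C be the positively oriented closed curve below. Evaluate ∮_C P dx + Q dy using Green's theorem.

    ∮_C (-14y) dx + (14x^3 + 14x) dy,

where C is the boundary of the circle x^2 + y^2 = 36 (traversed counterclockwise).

Green's theorem converts the closed line integral into a double integral over the enclosed region D:

    ∮_C P dx + Q dy = ∬_D (∂Q/∂x - ∂P/∂y) dA.

Here P = -14y, Q = 14x^3 + 14x, so

    ∂Q/∂x = 42x^2 + 14,    ∂P/∂y = -14,
    ∂Q/∂x - ∂P/∂y = 42x^2 + 28.

D is the region x^2 + y^2 ≤ 36. Evaluating the double integral:

In polar coordinates (x = r cos θ, y = r sin θ, dA = r dr dθ) the integrand becomes 42r^2cos(θ)^2 + 28, so

    ∬_D (42x^2 + 28) dA = ∫_0^{2π} ∫_0^{6} (42r^2cos(θ)^2 + 28) · r dr dθ.

Inner (r from 0 to 6): 13608cos(θ)^2 + 504.
Outer (θ from 0 to 2π): 14616π.

Therefore ∮_C P dx + Q dy = 14616π.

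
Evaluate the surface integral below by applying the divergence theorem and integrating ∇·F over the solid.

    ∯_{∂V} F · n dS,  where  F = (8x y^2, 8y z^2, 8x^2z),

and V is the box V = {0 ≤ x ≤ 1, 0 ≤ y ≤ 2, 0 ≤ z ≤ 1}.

By the divergence theorem,

    ∯_{∂V} F · n dS = ∭_V (∇ · F) dV.

Compute the divergence:
    ∇ · F = ∂F_x/∂x + ∂F_y/∂y + ∂F_z/∂z = 8y^2 + 8z^2 + 8x^2 = 8x^2 + 8y^2 + 8z^2.

V is a rectangular box, so dV = dx dy dz with 0 ≤ x ≤ 1, 0 ≤ y ≤ 2, 0 ≤ z ≤ 1.

Integrate (8x^2 + 8y^2 + 8z^2) over V as an iterated integral:

    ∭_V (∇·F) dV = ∫_0^{1} ∫_0^{2} ∫_0^{1} (8x^2 + 8y^2 + 8z^2) dz dy dx.

Inner (z from 0 to 1): 8x^2 + 8y^2 + 8/3.
Middle (y from 0 to 2): 16x^2 + 80/3.
Outer (x from 0 to 1): 32.

Therefore ∯_{∂V} F · n dS = 32.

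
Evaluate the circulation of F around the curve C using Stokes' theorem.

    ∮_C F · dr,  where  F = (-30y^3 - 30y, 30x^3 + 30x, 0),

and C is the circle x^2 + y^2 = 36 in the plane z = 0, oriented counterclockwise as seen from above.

Let S be the flat disk x^2 + y^2 ≤ 36 in the plane z = 0, with upward unit normal n̂ = ẑ. By Stokes' theorem,

    ∮_C F · dr = ∬_S (∇ × F) · n̂ dS = ∬_D (curl F)_z dA,

where D is the disk x^2 + y^2 ≤ 36.

Compute the curl of F = (-30y^3 - 30y, 30x^3 + 30x, 0):
    (∇ × F)_x = ∂F_z/∂y - ∂F_y/∂z = 0,
    (∇ × F)_y = ∂F_x/∂z - ∂F_z/∂x = 0,
    (∇ × F)_z = ∂F_y/∂x - ∂F_x/∂y = 90x^2 + 90y^2 + 60.

On z = 0, (curl F)_z = 90x^2 + 90y^2 + 60.

Convert to polar (x = r cos θ, y = r sin θ, dA = r dr dθ); the integrand becomes 90r^2 + 60, so

    ∬_D (curl F)_z dA = ∫_0^{2π} ∫_0^{6} (90r^2 + 60) · r dr dθ.

Inner (r from 0 to 6): 30240.
Outer (θ from 0 to 2π): 60480π.

Therefore ∮_C F · dr = 60480π.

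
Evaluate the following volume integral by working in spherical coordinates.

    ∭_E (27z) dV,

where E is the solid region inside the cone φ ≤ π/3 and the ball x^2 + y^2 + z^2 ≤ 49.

In spherical coordinates, x = ρ sin(φ) cos(θ), y = ρ sin(φ) sin(θ), z = ρ cos(φ), and dV = ρ^2 sin(φ) dρ dφ dθ.

The integrand becomes 27ρ cos(φ), so

    ∭_E (27z) dV = ∫_{0}^{2π} ∫_{0}^{π/3} ∫_{0}^{7} (27ρ cos(φ)) · ρ^2 sin(φ) dρ dφ dθ.

Inner (ρ): 64827sin(2φ)/8.
Middle (φ): 194481/32.
Outer (θ): 194481π/16.

Therefore the triple integral equals 194481π/16.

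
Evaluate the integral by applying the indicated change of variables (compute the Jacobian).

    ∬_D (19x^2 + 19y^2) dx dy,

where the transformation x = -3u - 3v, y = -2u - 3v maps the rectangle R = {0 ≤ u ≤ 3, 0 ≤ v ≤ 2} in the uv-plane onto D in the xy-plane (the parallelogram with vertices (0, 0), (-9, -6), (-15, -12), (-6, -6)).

Compute the Jacobian determinant of (x, y) with respect to (u, v):

    ∂(x,y)/∂(u,v) = | -3  -3 | = (-3)(-3) - (-3)(-2) = 3.
                   | -2  -3 |

Its absolute value is |J| = 3 (the area scaling factor).

Substituting x = -3u - 3v, y = -2u - 3v into the integrand,

    19x^2 + 19y^2 → 247u^2 + 570u v + 342v^2,

so the integral becomes

    ∬_R (247u^2 + 570u v + 342v^2) · |J| du dv = ∫_0^3 ∫_0^2 (741u^2 + 1710u v + 1026v^2) dv du.

Inner (v): 1482u^2 + 3420u + 2736.
Outer (u): 36936.

Therefore ∬_D (19x^2 + 19y^2) dx dy = 36936.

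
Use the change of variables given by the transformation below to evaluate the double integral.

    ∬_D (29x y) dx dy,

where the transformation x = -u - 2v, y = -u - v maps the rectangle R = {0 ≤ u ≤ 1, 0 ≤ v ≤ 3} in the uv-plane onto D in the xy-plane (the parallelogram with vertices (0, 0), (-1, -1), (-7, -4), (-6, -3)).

Compute the Jacobian determinant of (x, y) with respect to (u, v):

    ∂(x,y)/∂(u,v) = | -1  -2 | = (-1)(-1) - (-2)(-1) = -1.
                   | -1  -1 |

Its absolute value is |J| = 1 (the area scaling factor).

Substituting x = -u - 2v, y = -u - v into the integrand,

    29x y → 29u^2 + 87u v + 58v^2,

so the integral becomes

    ∬_R (29u^2 + 87u v + 58v^2) · |J| du dv = ∫_0^1 ∫_0^3 (29u^2 + 87u v + 58v^2) dv du.

Inner (v): 87u^2 + 783u/2 + 522.
Outer (u): 2987/4.

Therefore ∬_D (29x y) dx dy = 2987/4.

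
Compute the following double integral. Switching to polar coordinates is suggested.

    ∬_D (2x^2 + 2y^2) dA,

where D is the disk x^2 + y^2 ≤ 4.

The region D is 0 ≤ r ≤ 2, 0 ≤ θ ≤ 2π in polar coordinates, where x = r cos(θ), y = r sin(θ), and dA = r dr dθ.

Under the substitution, the integrand becomes 2r^2, so

    ∬_D (2x^2 + 2y^2) dA = ∫_{0}^{2π} ∫_{0}^{2} (2r^2) · r dr dθ.

Inner integral (in r): ∫_{0}^{2} (2r^2) · r dr = 8.

Outer integral (in θ): ∫_{0}^{2π} (8) dθ = 16π.

Therefore ∬_D (2x^2 + 2y^2) dA = 16π.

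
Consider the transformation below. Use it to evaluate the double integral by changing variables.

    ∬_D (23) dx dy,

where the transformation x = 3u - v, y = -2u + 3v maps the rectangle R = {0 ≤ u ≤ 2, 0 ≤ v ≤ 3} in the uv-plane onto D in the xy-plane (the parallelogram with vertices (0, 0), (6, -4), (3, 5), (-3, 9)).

Compute the Jacobian determinant of (x, y) with respect to (u, v):

    ∂(x,y)/∂(u,v) = | 3  -1 | = (3)(3) - (-1)(-2) = 7.
                   | -2  3 |

Its absolute value is |J| = 7 (the area scaling factor).

Substituting x = 3u - v, y = -2u + 3v into the integrand,

    23 → 23,

so the integral becomes

    ∬_R (23) · |J| du dv = ∫_0^2 ∫_0^3 (161) dv du.

Inner (v): 483.
Outer (u): 966.

Therefore ∬_D (23) dx dy = 966.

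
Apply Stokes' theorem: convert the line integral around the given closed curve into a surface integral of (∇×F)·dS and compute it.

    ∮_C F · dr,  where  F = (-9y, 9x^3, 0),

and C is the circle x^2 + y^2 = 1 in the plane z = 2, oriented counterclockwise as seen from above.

Let S be the flat disk x^2 + y^2 ≤ 1 in the plane z = 2, with upward unit normal n̂ = ẑ. By Stokes' theorem,

    ∮_C F · dr = ∬_S (∇ × F) · n̂ dS = ∬_D (curl F)_z dA,

where D is the disk x^2 + y^2 ≤ 1.

Compute the curl of F = (-9y, 9x^3, 0):
    (∇ × F)_x = ∂F_z/∂y - ∂F_y/∂z = 0,
    (∇ × F)_y = ∂F_x/∂z - ∂F_z/∂x = 0,
    (∇ × F)_z = ∂F_y/∂x - ∂F_x/∂y = 27x^2 + 9.

On z = 2, (curl F)_z = 27x^2 + 9.

Convert to polar (x = r cos θ, y = r sin θ, dA = r dr dθ); the integrand becomes 27r^2cos(θ)^2 + 9, so

    ∬_D (curl F)_z dA = ∫_0^{2π} ∫_0^{1} (27r^2cos(θ)^2 + 9) · r dr dθ.

Inner (r from 0 to 1): 27cos(θ)^2/4 + 9/2.
Outer (θ from 0 to 2π): 63π/4.

Therefore ∮_C F · dr = 63π/4.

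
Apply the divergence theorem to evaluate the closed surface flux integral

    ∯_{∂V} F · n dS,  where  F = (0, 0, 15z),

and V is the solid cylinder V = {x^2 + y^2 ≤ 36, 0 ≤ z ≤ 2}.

By the divergence theorem,

    ∯_{∂V} F · n dS = ∭_V (∇ · F) dV.

Compute the divergence:
    ∇ · F = ∂F_x/∂x + ∂F_y/∂y + ∂F_z/∂z = 0 + 0 + 15 = 15.

In cylindrical coordinates, x = r cos(θ), y = r sin(θ), z = z, dV = r dr dθ dz, with 0 ≤ r ≤ 6, 0 ≤ θ ≤ 2π, 0 ≤ z ≤ 2.

The integrand, after substitution and multiplying by the volume element, becomes (15) · r, so

    ∭_V (∇·F) dV = ∫_0^{2π} ∫_0^{6} ∫_0^{2} (15) · r dz dr dθ.

Inner (z from 0 to 2): 30r.
Middle (r from 0 to 6): 540.
Outer (θ from 0 to 2π): 1080π.

Therefore ∯_{∂V} F · n dS = 1080π.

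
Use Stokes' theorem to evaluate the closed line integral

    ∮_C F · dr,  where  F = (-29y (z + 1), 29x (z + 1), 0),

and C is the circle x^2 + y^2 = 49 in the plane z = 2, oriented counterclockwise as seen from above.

Let S be the flat disk x^2 + y^2 ≤ 49 in the plane z = 2, with upward unit normal n̂ = ẑ. By Stokes' theorem,

    ∮_C F · dr = ∬_S (∇ × F) · n̂ dS = ∬_D (curl F)_z dA,

where D is the disk x^2 + y^2 ≤ 49.

Compute the curl of F = (-29y (z + 1), 29x (z + 1), 0):
    (∇ × F)_x = ∂F_z/∂y - ∂F_y/∂z = -29x,
    (∇ × F)_y = ∂F_x/∂z - ∂F_z/∂x = -29y,
    (∇ × F)_z = ∂F_y/∂x - ∂F_x/∂y = 58z + 58.

On z = 2, (curl F)_z = 174.

Convert to polar (x = r cos θ, y = r sin θ, dA = r dr dθ); the integrand becomes 174, so

    ∬_D (curl F)_z dA = ∫_0^{2π} ∫_0^{7} (174) · r dr dθ.

Inner (r from 0 to 7): 4263.
Outer (θ from 0 to 2π): 8526π.

Therefore ∮_C F · dr = 8526π.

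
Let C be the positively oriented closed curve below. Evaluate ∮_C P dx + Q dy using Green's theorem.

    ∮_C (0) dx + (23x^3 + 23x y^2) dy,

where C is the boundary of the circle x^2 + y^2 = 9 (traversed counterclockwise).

Green's theorem converts the closed line integral into a double integral over the enclosed region D:

    ∮_C P dx + Q dy = ∬_D (∂Q/∂x - ∂P/∂y) dA.

Here P = 0, Q = 23x^3 + 23x y^2, so

    ∂Q/∂x = 69x^2 + 23y^2,    ∂P/∂y = 0,
    ∂Q/∂x - ∂P/∂y = 69x^2 + 23y^2.

D is the region x^2 + y^2 ≤ 9. Evaluating the double integral:

In polar coordinates (x = r cos θ, y = r sin θ, dA = r dr dθ) the integrand becomes 23r^2(cos(2θ) + 2), so

    ∬_D (69x^2 + 23y^2) dA = ∫_0^{2π} ∫_0^{3} (23r^2(cos(2θ) + 2)) · r dr dθ.

Inner (r from 0 to 3): 1863cos(2θ)/4 + 1863/2.
Outer (θ from 0 to 2π): 1863π.

Therefore ∮_C P dx + Q dy = 1863π.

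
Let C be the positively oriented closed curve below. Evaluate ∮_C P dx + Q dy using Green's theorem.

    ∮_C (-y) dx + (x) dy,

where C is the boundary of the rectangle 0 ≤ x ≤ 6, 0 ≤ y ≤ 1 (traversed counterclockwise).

Green's theorem converts the closed line integral into a double integral over the enclosed region D:

    ∮_C P dx + Q dy = ∬_D (∂Q/∂x - ∂P/∂y) dA.

Here P = -y, Q = x, so

    ∂Q/∂x = 1,    ∂P/∂y = -1,
    ∂Q/∂x - ∂P/∂y = 2.

D is the region 0 ≤ x ≤ 6, 0 ≤ y ≤ 1. Evaluating the double integral:

    ∬_D (2) dA = ∫_0^{6} ∫_0^{1} (2) dy dx.

Inner (y from 0 to 1): 2.
Outer (x from 0 to 6): 12.

Therefore ∮_C P dx + Q dy = 12.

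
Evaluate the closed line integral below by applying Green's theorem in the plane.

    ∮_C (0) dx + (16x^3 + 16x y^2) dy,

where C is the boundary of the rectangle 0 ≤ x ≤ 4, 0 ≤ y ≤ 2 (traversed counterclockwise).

Green's theorem converts the closed line integral into a double integral over the enclosed region D:

    ∮_C P dx + Q dy = ∬_D (∂Q/∂x - ∂P/∂y) dA.

Here P = 0, Q = 16x^3 + 16x y^2, so

    ∂Q/∂x = 48x^2 + 16y^2,    ∂P/∂y = 0,
    ∂Q/∂x - ∂P/∂y = 48x^2 + 16y^2.

D is the region 0 ≤ x ≤ 4, 0 ≤ y ≤ 2. Evaluating the double integral:

    ∬_D (48x^2 + 16y^2) dA = ∫_0^{4} ∫_0^{2} (48x^2 + 16y^2) dy dx.

Inner (y from 0 to 2): 96x^2 + 128/3.
Outer (x from 0 to 4): 6656/3.

Therefore ∮_C P dx + Q dy = 6656/3.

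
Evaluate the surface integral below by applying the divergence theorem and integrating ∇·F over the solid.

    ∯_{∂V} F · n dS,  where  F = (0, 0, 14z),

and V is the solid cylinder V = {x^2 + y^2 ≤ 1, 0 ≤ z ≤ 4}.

By the divergence theorem,

    ∯_{∂V} F · n dS = ∭_V (∇ · F) dV.

Compute the divergence:
    ∇ · F = ∂F_x/∂x + ∂F_y/∂y + ∂F_z/∂z = 0 + 0 + 14 = 14.

In cylindrical coordinates, x = r cos(θ), y = r sin(θ), z = z, dV = r dr dθ dz, with 0 ≤ r ≤ 1, 0 ≤ θ ≤ 2π, 0 ≤ z ≤ 4.

The integrand, after substitution and multiplying by the volume element, becomes (14) · r, so

    ∭_V (∇·F) dV = ∫_0^{2π} ∫_0^{1} ∫_0^{4} (14) · r dz dr dθ.

Inner (z from 0 to 4): 56r.
Middle (r from 0 to 1): 28.
Outer (θ from 0 to 2π): 56π.

Therefore ∯_{∂V} F · n dS = 56π.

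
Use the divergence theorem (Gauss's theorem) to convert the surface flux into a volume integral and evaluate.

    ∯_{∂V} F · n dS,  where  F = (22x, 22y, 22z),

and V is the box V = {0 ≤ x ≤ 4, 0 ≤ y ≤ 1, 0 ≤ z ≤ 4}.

By the divergence theorem,

    ∯_{∂V} F · n dS = ∭_V (∇ · F) dV.

Compute the divergence:
    ∇ · F = ∂F_x/∂x + ∂F_y/∂y + ∂F_z/∂z = 22 + 22 + 22 = 66.

V is a rectangular box, so dV = dx dy dz with 0 ≤ x ≤ 4, 0 ≤ y ≤ 1, 0 ≤ z ≤ 4.

Integrate (66) over V as an iterated integral:

    ∭_V (∇·F) dV = ∫_0^{4} ∫_0^{1} ∫_0^{4} (66) dz dy dx.

Inner (z from 0 to 4): 264.
Middle (y from 0 to 1): 264.
Outer (x from 0 to 4): 1056.

Therefore ∯_{∂V} F · n dS = 1056.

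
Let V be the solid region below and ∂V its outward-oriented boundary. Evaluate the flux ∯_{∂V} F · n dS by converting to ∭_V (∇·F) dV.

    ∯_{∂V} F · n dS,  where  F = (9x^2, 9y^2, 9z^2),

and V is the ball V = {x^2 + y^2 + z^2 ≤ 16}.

By the divergence theorem,

    ∯_{∂V} F · n dS = ∭_V (∇ · F) dV.

Compute the divergence:
    ∇ · F = ∂F_x/∂x + ∂F_y/∂y + ∂F_z/∂z = 18x + 18y + 18z.

In spherical coordinates, x = ρ sin(φ) cos(θ), y = ρ sin(φ) sin(θ), z = ρ cos(φ), dV = ρ^2 sin(φ) dρ dφ dθ, with 0 ≤ ρ ≤ 4, 0 ≤ φ ≤ π, 0 ≤ θ ≤ 2π.

The integrand, after substitution and multiplying by the volume element, becomes (18ρ (sqrt(2)sin(φ)sin(θ + π/4) + cos(φ))) · ρ^2 sin(φ), so

    ∭_V (∇·F) dV = ∫_0^{2π} ∫_0^{π} ∫_0^{4} (18ρ (sqrt(2)sin(φ)sin(θ + π/4) + cos(φ))) · ρ^2 sin(φ) dρ dφ dθ.

Inner (ρ from 0 to 4): 1152(sqrt(2)sin(φ)sin(θ + π/4) + cos(φ))sin(φ).
Middle (φ from 0 to π): 576sqrt(2)π sin(θ + π/4).
Outer (θ from 0 to 2π): 0.

Therefore ∯_{∂V} F · n dS = 0.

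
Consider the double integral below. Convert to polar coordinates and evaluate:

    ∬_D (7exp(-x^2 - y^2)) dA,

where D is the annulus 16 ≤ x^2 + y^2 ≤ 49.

The region D is 4 ≤ r ≤ 7, 0 ≤ θ ≤ 2π in polar coordinates, where x = r cos(θ), y = r sin(θ), and dA = r dr dθ.

Under the substitution, the integrand becomes 7exp(-r^2), so

    ∬_D (7exp(-x^2 - y^2)) dA = ∫_{0}^{2π} ∫_{4}^{7} (7exp(-r^2)) · r dr dθ.

Inner integral (in r): ∫_{4}^{7} (7exp(-r^2)) · r dr = -(7 - 7exp(33))exp(-49)/2.

Outer integral (in θ): ∫_{0}^{2π} (-(7 - 7exp(33))exp(-49)/2) dθ = -7π (1 - exp(33))exp(-49).

Therefore ∬_D (7exp(-x^2 - y^2)) dA = -7π (1 - exp(33))exp(-49).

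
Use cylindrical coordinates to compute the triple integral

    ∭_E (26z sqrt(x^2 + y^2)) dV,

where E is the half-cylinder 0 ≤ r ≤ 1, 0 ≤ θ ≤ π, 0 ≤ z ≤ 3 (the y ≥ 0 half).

In cylindrical coordinates, x = r cos(θ), y = r sin(θ), z = z, and dV = r dr dθ dz.

The integrand becomes 26r z, so

    ∭_E (26z sqrt(x^2 + y^2)) dV = ∫_{0}^{π} ∫_{0}^{1} ∫_{0}^{3} (26r z) · r dz dr dθ.

Inner (z): 117r^2.
Middle (r from 0 to 1): 39.
Outer (θ): 39π.

Therefore the triple integral equals 39π.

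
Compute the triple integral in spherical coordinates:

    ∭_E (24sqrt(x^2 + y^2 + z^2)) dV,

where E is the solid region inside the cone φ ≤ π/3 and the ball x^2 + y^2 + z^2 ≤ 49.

In spherical coordinates, x = ρ sin(φ) cos(θ), y = ρ sin(φ) sin(θ), z = ρ cos(φ), and dV = ρ^2 sin(φ) dρ dφ dθ.

The integrand becomes 24ρ, so

    ∭_E (24sqrt(x^2 + y^2 + z^2)) dV = ∫_{0}^{2π} ∫_{0}^{π/3} ∫_{0}^{7} (24ρ) · ρ^2 sin(φ) dρ dφ dθ.

Inner (ρ): 14406sin(φ).
Middle (φ): 7203.
Outer (θ): 14406π.

Therefore the triple integral equals 14406π.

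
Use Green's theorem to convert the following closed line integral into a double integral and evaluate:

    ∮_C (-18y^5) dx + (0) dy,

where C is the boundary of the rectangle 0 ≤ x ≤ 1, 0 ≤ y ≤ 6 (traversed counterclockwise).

Green's theorem converts the closed line integral into a double integral over the enclosed region D:

    ∮_C P dx + Q dy = ∬_D (∂Q/∂x - ∂P/∂y) dA.

Here P = -18y^5, Q = 0, so

    ∂Q/∂x = 0,    ∂P/∂y = -90y^4,
    ∂Q/∂x - ∂P/∂y = 90y^4.

D is the region 0 ≤ x ≤ 1, 0 ≤ y ≤ 6. Evaluating the double integral:

    ∬_D (90y^4) dA = ∫_0^{1} ∫_0^{6} (90y^4) dy dx.

Inner (y from 0 to 6): 139968.
Outer (x from 0 to 1): 139968.

Therefore ∮_C P dx + Q dy = 139968.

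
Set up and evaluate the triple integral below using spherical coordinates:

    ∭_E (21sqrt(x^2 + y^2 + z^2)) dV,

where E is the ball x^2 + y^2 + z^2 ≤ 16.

In spherical coordinates, x = ρ sin(φ) cos(θ), y = ρ sin(φ) sin(θ), z = ρ cos(φ), and dV = ρ^2 sin(φ) dρ dφ dθ.

The integrand becomes 21ρ, so

    ∭_E (21sqrt(x^2 + y^2 + z^2)) dV = ∫_{0}^{2π} ∫_{0}^{π} ∫_{0}^{4} (21ρ) · ρ^2 sin(φ) dρ dφ dθ.

Inner (ρ): 1344sin(φ).
Middle (φ): 2688.
Outer (θ): 5376π.

Therefore the triple integral equals 5376π.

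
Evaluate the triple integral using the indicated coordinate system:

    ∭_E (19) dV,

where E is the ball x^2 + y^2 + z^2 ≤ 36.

In spherical coordinates, x = ρ sin(φ) cos(θ), y = ρ sin(φ) sin(θ), z = ρ cos(φ), and dV = ρ^2 sin(φ) dρ dφ dθ.

The integrand becomes 19, so

    ∭_E (19) dV = ∫_{0}^{2π} ∫_{0}^{π} ∫_{0}^{6} (19) · ρ^2 sin(φ) dρ dφ dθ.

Inner (ρ): 1368sin(φ).
Middle (φ): 2736.
Outer (θ): 5472π.

Therefore the triple integral equals 5472π.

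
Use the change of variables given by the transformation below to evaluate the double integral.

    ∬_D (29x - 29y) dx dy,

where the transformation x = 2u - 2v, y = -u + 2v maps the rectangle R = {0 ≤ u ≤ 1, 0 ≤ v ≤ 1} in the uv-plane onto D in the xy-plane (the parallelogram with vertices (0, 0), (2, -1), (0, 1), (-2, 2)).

Compute the Jacobian determinant of (x, y) with respect to (u, v):

    ∂(x,y)/∂(u,v) = | 2  -2 | = (2)(2) - (-2)(-1) = 2.
                   | -1  2 |

Its absolute value is |J| = 2 (the area scaling factor).

Substituting x = 2u - 2v, y = -u + 2v into the integrand,

    29x - 29y → 87u - 116v,

so the integral becomes

    ∬_R (87u - 116v) · |J| du dv = ∫_0^1 ∫_0^1 (174u - 232v) dv du.

Inner (v): 174u - 116.
Outer (u): -29.

Therefore ∬_D (29x - 29y) dx dy = -29.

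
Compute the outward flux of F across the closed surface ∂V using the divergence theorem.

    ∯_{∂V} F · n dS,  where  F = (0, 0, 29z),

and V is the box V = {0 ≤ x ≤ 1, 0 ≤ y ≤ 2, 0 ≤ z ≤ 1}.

By the divergence theorem,

    ∯_{∂V} F · n dS = ∭_V (∇ · F) dV.

Compute the divergence:
    ∇ · F = ∂F_x/∂x + ∂F_y/∂y + ∂F_z/∂z = 0 + 0 + 29 = 29.

V is a rectangular box, so dV = dx dy dz with 0 ≤ x ≤ 1, 0 ≤ y ≤ 2, 0 ≤ z ≤ 1.

Integrate (29) over V as an iterated integral:

    ∭_V (∇·F) dV = ∫_0^{1} ∫_0^{2} ∫_0^{1} (29) dz dy dx.

Inner (z from 0 to 1): 29.
Middle (y from 0 to 2): 58.
Outer (x from 0 to 1): 58.

Therefore ∯_{∂V} F · n dS = 58.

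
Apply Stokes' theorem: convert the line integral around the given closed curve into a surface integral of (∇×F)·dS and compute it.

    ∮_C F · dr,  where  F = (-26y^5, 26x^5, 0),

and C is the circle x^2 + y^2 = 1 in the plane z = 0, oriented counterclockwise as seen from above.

Let S be the flat disk x^2 + y^2 ≤ 1 in the plane z = 0, with upward unit normal n̂ = ẑ. By Stokes' theorem,

    ∮_C F · dr = ∬_S (∇ × F) · n̂ dS = ∬_D (curl F)_z dA,

where D is the disk x^2 + y^2 ≤ 1.

Compute the curl of F = (-26y^5, 26x^5, 0):
    (∇ × F)_x = ∂F_z/∂y - ∂F_y/∂z = 0,
    (∇ × F)_y = ∂F_x/∂z - ∂F_z/∂x = 0,
    (∇ × F)_z = ∂F_y/∂x - ∂F_x/∂y = 130x^4 + 130y^4.

On z = 0, (curl F)_z = 130x^4 + 130y^4.

Convert to polar (x = r cos θ, y = r sin θ, dA = r dr dθ); the integrand becomes 130r^4(sin(θ)^4 + cos(θ)^4), so

    ∬_D (curl F)_z dA = ∫_0^{2π} ∫_0^{1} (130r^4(sin(θ)^4 + cos(θ)^4)) · r dr dθ.

Inner (r from 0 to 1): 65sin(θ)^4/3 + 65cos(θ)^4/3.
Outer (θ from 0 to 2π): 65π/2.

Therefore ∮_C F · dr = 65π/2.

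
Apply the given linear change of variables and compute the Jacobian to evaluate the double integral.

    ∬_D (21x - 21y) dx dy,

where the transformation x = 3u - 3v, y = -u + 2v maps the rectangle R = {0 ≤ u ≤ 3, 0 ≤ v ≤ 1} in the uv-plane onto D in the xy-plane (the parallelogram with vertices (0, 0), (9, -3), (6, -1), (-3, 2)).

Compute the Jacobian determinant of (x, y) with respect to (u, v):

    ∂(x,y)/∂(u,v) = | 3  -3 | = (3)(2) - (-3)(-1) = 3.
                   | -1  2 |

Its absolute value is |J| = 3 (the area scaling factor).

Substituting x = 3u - 3v, y = -u + 2v into the integrand,

    21x - 21y → 84u - 105v,

so the integral becomes

    ∬_R (84u - 105v) · |J| du dv = ∫_0^3 ∫_0^1 (252u - 315v) dv du.

Inner (v): 252u - 315/2.
Outer (u): 1323/2.

Therefore ∬_D (21x - 21y) dx dy = 1323/2.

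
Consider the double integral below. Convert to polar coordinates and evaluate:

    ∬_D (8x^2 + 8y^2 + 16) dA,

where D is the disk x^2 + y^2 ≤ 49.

The region D is 0 ≤ r ≤ 7, 0 ≤ θ ≤ 2π in polar coordinates, where x = r cos(θ), y = r sin(θ), and dA = r dr dθ.

Under the substitution, the integrand becomes 8r^2 + 16, so

    ∬_D (8x^2 + 8y^2 + 16) dA = ∫_{0}^{2π} ∫_{0}^{7} (8r^2 + 16) · r dr dθ.

Inner integral (in r): ∫_{0}^{7} (8r^2 + 16) · r dr = 5194.

Outer integral (in θ): ∫_{0}^{2π} (5194) dθ = 10388π.

Therefore ∬_D (8x^2 + 8y^2 + 16) dA = 10388π.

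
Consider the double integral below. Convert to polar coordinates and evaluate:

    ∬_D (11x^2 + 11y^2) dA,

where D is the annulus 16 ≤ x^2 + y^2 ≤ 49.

The region D is 4 ≤ r ≤ 7, 0 ≤ θ ≤ 2π in polar coordinates, where x = r cos(θ), y = r sin(θ), and dA = r dr dθ.

Under the substitution, the integrand becomes 11r^2, so

    ∬_D (11x^2 + 11y^2) dA = ∫_{0}^{2π} ∫_{4}^{7} (11r^2) · r dr dθ.

Inner integral (in r): ∫_{4}^{7} (11r^2) · r dr = 23595/4.

Outer integral (in θ): ∫_{0}^{2π} (23595/4) dθ = 23595π/2.

Therefore ∬_D (11x^2 + 11y^2) dA = 23595π/2.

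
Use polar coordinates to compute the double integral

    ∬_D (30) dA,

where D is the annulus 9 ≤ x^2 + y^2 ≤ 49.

The region D is 3 ≤ r ≤ 7, 0 ≤ θ ≤ 2π in polar coordinates, where x = r cos(θ), y = r sin(θ), and dA = r dr dθ.

Under the substitution, the integrand becomes 30, so

    ∬_D (30) dA = ∫_{0}^{2π} ∫_{3}^{7} (30) · r dr dθ.

Inner integral (in r): ∫_{3}^{7} (30) · r dr = 600.

Outer integral (in θ): ∫_{0}^{2π} (600) dθ = 1200π.

Therefore ∬_D (30) dA = 1200π.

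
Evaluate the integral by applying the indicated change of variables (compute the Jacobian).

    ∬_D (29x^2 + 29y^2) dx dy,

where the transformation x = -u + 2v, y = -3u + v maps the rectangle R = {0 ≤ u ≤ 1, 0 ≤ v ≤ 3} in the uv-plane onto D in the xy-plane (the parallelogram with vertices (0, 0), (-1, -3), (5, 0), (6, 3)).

Compute the Jacobian determinant of (x, y) with respect to (u, v):

    ∂(x,y)/∂(u,v) = | -1  2 | = (-1)(1) - (2)(-3) = 5.
                   | -3  1 |

Its absolute value is |J| = 5 (the area scaling factor).

Substituting x = -u + 2v, y = -3u + v into the integrand,

    29x^2 + 29y^2 → 290u^2 - 290u v + 145v^2,

so the integral becomes

    ∬_R (290u^2 - 290u v + 145v^2) · |J| du dv = ∫_0^1 ∫_0^3 (1450u^2 - 1450u v + 725v^2) dv du.

Inner (v): 4350u^2 - 6525u + 6525.
Outer (u): 9425/2.

Therefore ∬_D (29x^2 + 29y^2) dx dy = 9425/2.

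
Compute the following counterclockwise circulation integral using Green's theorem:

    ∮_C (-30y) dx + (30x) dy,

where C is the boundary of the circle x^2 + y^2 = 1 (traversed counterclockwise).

Green's theorem converts the closed line integral into a double integral over the enclosed region D:

    ∮_C P dx + Q dy = ∬_D (∂Q/∂x - ∂P/∂y) dA.

Here P = -30y, Q = 30x, so

    ∂Q/∂x = 30,    ∂P/∂y = -30,
    ∂Q/∂x - ∂P/∂y = 60.

D is the region x^2 + y^2 ≤ 1. Evaluating the double integral:

In polar coordinates (x = r cos θ, y = r sin θ, dA = r dr dθ) the integrand becomes 60, so

    ∬_D (60) dA = ∫_0^{2π} ∫_0^{1} (60) · r dr dθ.

Inner (r from 0 to 1): 30.
Outer (θ from 0 to 2π): 60π.

Therefore ∮_C P dx + Q dy = 60π.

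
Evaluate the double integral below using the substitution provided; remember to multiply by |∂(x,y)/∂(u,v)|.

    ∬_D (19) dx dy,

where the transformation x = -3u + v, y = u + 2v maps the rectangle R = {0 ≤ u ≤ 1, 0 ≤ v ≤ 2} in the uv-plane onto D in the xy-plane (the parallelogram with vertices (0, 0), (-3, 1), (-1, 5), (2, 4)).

Compute the Jacobian determinant of (x, y) with respect to (u, v):

    ∂(x,y)/∂(u,v) = | -3  1 | = (-3)(2) - (1)(1) = -7.
                   | 1  2 |

Its absolute value is |J| = 7 (the area scaling factor).

Substituting x = -3u + v, y = u + 2v into the integrand,

    19 → 19,

so the integral becomes

    ∬_R (19) · |J| du dv = ∫_0^1 ∫_0^2 (133) dv du.

Inner (v): 266.
Outer (u): 266.

Therefore ∬_D (19) dx dy = 266.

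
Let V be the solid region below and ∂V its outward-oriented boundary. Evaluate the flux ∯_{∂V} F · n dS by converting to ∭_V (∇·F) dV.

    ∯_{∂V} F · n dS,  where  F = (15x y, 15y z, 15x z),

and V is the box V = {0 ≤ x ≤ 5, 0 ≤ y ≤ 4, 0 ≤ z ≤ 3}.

By the divergence theorem,

    ∯_{∂V} F · n dS = ∭_V (∇ · F) dV.

Compute the divergence:
    ∇ · F = ∂F_x/∂x + ∂F_y/∂y + ∂F_z/∂z = 15y + 15z + 15x = 15x + 15y + 15z.

V is a rectangular box, so dV = dx dy dz with 0 ≤ x ≤ 5, 0 ≤ y ≤ 4, 0 ≤ z ≤ 3.

Integrate (15x + 15y + 15z) over V as an iterated integral:

    ∭_V (∇·F) dV = ∫_0^{5} ∫_0^{4} ∫_0^{3} (15x + 15y + 15z) dz dy dx.

Inner (z from 0 to 3): 45x + 45y + 135/2.
Middle (y from 0 to 4): 180x + 630.
Outer (x from 0 to 5): 5400.

Therefore ∯_{∂V} F · n dS = 5400.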